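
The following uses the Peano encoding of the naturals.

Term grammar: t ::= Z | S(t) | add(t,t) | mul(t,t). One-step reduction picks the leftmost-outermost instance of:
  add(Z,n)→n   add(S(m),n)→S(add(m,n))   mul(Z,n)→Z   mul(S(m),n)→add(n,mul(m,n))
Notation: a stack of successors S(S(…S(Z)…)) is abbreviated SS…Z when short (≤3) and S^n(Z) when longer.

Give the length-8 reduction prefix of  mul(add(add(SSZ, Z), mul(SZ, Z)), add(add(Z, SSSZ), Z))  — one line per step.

  start: mul(add(add(SSZ, Z), mul(SZ, Z)), add(add(Z, SSSZ), Z))
  [1] mul(add(S(add(SZ, Z)), mul(SZ, Z)), add(add(Z, SSSZ), Z))
  [2] mul(S(add(add(SZ, Z), mul(SZ, Z))), add(add(Z, SSSZ), Z))
  [3] add(add(add(Z, SSSZ), Z), mul(add(add(SZ, Z), mul(SZ, Z)), add(add(Z, SSSZ), Z)))
  [4] add(add(SSSZ, Z), mul(add(add(SZ, Z), mul(SZ, Z)), add(add(Z, SSSZ), Z)))
  [5] add(S(add(SSZ, Z)), mul(add(add(SZ, Z), mul(SZ, Z)), add(add(Z, SSSZ), Z)))
  [6] S(add(add(SSZ, Z), mul(add(add(SZ, Z), mul(SZ, Z)), add(add(Z, SSSZ), Z))))
  [7] S(add(S(add(SZ, Z)), mul(add(add(SZ, Z), mul(SZ, Z)), add(add(Z, SSSZ), Z))))
  [8] S(S(add(add(SZ, Z), mul(add(add(SZ, Z), mul(SZ, Z)), add(add(Z, SSSZ), Z)))))

Answer: after 8 steps: S(S(add(add(SZ, Z), mul(add(add(SZ, Z), mul(SZ, Z)), add(add(Z, SSSZ), Z)))))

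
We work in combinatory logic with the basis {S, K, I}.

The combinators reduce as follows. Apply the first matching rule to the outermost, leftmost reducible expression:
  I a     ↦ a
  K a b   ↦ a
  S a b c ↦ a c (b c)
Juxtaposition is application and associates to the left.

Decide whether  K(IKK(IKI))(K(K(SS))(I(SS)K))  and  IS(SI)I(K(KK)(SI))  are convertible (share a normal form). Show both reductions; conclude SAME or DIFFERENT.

Answer: SAME — A ⇓ K, B ⇓ K

Working:
Term A:
  start: K(IKK(IKI))(K(K(SS))(I(SS)K))
  →1  IKK(IKI)
  →2  KK(IKI)
  →3  K

Term B:
  start: IS(SI)I(K(KK)(SI))
  →1  S(SI)I(K(KK)(SI))
  →2  SI(K(KK)(SI))(I(K(KK)(SI)))
  →3  I(I(K(KK)(SI)))(K(KK)(SI)(I(K(KK)(SI))))
  →4  I(K(KK)(SI))(K(KK)(SI)(I(K(KK)(SI))))
  →5  K(KK)(SI)(K(KK)(SI)(I(K(KK)(SI))))
  →6  KK(K(KK)(SI)(I(K(KK)(SI))))
  →7  K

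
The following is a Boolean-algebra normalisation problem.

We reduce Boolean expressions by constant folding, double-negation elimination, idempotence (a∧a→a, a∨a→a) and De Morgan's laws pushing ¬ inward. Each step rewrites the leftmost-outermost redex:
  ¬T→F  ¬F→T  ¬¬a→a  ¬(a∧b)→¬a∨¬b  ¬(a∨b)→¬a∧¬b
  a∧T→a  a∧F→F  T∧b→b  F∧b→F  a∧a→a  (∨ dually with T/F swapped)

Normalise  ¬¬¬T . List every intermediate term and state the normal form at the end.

  start: ¬¬¬T
  [1] ¬T
  [2] F

Answer: normal form = F  (in 2 steps)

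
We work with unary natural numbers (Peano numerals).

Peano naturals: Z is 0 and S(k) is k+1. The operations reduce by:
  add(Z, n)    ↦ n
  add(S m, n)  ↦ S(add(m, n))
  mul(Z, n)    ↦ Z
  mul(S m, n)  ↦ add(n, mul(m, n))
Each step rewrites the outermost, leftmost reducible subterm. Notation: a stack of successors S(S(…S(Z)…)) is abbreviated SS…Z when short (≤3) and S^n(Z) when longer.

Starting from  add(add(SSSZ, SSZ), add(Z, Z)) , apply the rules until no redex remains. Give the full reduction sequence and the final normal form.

  start: add(add(SSSZ, SSZ), add(Z, Z))
  [1] add(S(add(SSZ, SSZ)), add(Z, Z))
  [2] S(add(add(SSZ, SSZ), add(Z, Z)))
  [3] S(add(S(add(SZ, SSZ)), add(Z, Z)))
  [4] S(S(add(add(SZ, SSZ), add(Z, Z))))
  [5] S(S(add(S(add(Z, SSZ)), add(Z, Z))))
  [6] S(S(S(add(add(Z, SSZ), add(Z, Z)))))
  [7] S(S(S(add(SSZ, add(Z, Z)))))
  [8] S(S(S(S(add(SZ, add(Z, Z))))))
  [9] S(S(S(S(S(add(Z, add(Z, Z)))))))
  [10] S(S(S(S(S(add(Z, Z))))))
  [11] S^5(Z)

Answer: normal form = S^5(Z)  (in 11 steps)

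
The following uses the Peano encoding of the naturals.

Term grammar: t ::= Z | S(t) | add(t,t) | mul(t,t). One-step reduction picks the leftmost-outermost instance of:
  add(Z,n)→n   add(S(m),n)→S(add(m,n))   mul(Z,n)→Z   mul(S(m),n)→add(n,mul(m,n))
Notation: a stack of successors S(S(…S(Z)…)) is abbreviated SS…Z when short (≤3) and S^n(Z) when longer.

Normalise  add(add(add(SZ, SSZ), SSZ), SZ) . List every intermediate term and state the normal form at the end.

Answer: normal form = S^6(Z)  (in 12 steps)

Derivation:
  start: add(add(add(SZ, SSZ), SSZ), SZ)
  →1  add(add(S(add(Z, SSZ)), SSZ), SZ)
  →2  add(S(add(add(Z, SSZ), SSZ)), SZ)
  →3  S(add(add(add(Z, SSZ), SSZ), SZ))
  →4  S(add(add(SSZ, SSZ), SZ))
  →5  S(add(S(add(SZ, SSZ)), SZ))
  →6  S(S(add(add(SZ, SSZ), SZ)))
  →7  S(S(add(S(add(Z, SSZ)), SZ)))
  →8  S(S(S(add(add(Z, SSZ), SZ))))
  →9  S(S(S(add(SSZ, SZ))))
  →10  S(S(S(S(add(SZ, SZ)))))
  →11  S(S(S(S(S(add(Z, SZ))))))
  →12  S^6(Z)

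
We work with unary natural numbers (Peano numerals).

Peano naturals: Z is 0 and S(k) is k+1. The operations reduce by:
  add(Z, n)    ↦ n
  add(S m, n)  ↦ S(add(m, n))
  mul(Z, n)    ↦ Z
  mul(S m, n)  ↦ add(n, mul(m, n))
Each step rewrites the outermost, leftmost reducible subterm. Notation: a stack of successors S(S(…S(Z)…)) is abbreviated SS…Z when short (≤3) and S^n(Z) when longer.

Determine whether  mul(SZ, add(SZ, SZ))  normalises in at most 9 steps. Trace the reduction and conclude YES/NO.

  start: mul(SZ, add(SZ, SZ))
  →1  add(add(SZ, SZ), mul(Z, add(SZ, SZ)))
  →2  add(S(add(Z, SZ)), mul(Z, add(SZ, SZ)))
  →3  S(add(add(Z, SZ), mul(Z, add(SZ, SZ))))
  →4  S(add(SZ, mul(Z, add(SZ, SZ))))
  →5  S(S(add(Z, mul(Z, add(SZ, SZ)))))
  →6  S(S(mul(Z, add(SZ, SZ))))
  →7  SSZ

Answer: YES — reaches normal form SSZ in 7 ≤ 9 steps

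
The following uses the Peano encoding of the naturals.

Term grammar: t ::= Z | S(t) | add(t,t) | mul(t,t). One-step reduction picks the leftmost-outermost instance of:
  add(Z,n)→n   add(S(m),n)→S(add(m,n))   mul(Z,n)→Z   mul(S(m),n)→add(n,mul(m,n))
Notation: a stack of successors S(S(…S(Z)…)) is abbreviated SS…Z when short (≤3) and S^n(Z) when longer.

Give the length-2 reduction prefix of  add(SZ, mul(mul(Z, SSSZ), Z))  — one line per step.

Answer: after 2 steps: S(mul(mul(Z, SSSZ), Z))

Working:
  start: add(SZ, mul(mul(Z, SSSZ), Z))
  →1  S(add(Z, mul(mul(Z, SSSZ), Z)))
  →2  S(mul(mul(Z, SSSZ), Z))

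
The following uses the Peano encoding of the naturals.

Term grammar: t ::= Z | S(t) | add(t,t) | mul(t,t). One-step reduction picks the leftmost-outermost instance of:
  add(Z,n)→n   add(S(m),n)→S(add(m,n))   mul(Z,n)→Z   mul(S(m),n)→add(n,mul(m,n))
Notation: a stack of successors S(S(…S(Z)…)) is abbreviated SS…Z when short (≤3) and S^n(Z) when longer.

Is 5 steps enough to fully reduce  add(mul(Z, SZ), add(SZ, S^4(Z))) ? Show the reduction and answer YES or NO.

  start: add(mul(Z, SZ), add(SZ, S^4(Z)))
  [1] add(Z, add(SZ, S^4(Z)))
  [2] add(SZ, S^4(Z))
  [3] S(add(Z, S^4(Z)))
  [4] S^5(Z)

Answer: YES — reaches normal form S^5(Z) in 4 ≤ 5 steps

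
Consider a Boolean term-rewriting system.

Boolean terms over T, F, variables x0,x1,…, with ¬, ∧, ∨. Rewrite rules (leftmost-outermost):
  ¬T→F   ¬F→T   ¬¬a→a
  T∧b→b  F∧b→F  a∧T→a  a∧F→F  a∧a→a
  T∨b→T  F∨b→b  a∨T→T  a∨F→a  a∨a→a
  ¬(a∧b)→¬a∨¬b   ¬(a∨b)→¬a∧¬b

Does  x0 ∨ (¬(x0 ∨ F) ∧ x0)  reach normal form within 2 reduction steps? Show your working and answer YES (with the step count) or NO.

Answer: NO — after 2 steps the term is x0 ∨ ((¬x0 ∧ T) ∧ x0), not yet normal

Derivation:
  start: x0 ∨ (¬(x0 ∨ F) ∧ x0)
  step 1: x0 ∨ ((¬x0 ∧ ¬F) ∧ x0)
  step 2: x0 ∨ ((¬x0 ∧ T) ∧ x0)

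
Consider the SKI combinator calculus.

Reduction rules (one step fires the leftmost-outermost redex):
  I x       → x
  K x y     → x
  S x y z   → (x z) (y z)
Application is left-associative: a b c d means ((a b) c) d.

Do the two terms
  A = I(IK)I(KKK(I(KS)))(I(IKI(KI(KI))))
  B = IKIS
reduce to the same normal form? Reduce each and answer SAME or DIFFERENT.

Answer: SAME — A ⇓ I, B ⇓ I

Derivation:
Term A:
  start: I(IK)I(KKK(I(KS)))(I(IKI(KI(KI))))
  →1  IKI(KKK(I(KS)))(I(IKI(KI(KI))))
  →2  KI(KKK(I(KS)))(I(IKI(KI(KI))))
  →3  I(I(IKI(KI(KI))))
  →4  I(IKI(KI(KI)))
  →5  IKI(KI(KI))
  →6  KI(KI(KI))
  →7  I

Term B:
  start: IKIS
  →1  KIS
  →2  I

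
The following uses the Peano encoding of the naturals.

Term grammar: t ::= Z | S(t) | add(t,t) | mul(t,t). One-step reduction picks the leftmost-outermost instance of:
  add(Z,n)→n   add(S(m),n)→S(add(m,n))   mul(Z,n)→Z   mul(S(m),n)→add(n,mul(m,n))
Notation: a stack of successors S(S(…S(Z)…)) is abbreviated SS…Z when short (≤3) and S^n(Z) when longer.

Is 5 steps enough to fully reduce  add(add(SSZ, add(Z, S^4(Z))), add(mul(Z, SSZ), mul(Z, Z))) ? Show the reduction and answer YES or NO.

  start: add(add(SSZ, add(Z, S^4(Z))), add(mul(Z, SSZ), mul(Z, Z)))
  [1] add(S(add(SZ, add(Z, S^4(Z)))), add(mul(Z, SSZ), mul(Z, Z)))
  [2] S(add(add(SZ, add(Z, S^4(Z))), add(mul(Z, SSZ), mul(Z, Z))))
  [3] S(add(S(add(Z, add(Z, S^4(Z)))), add(mul(Z, SSZ), mul(Z, Z))))
  [4] S(S(add(add(Z, add(Z, S^4(Z))), add(mul(Z, SSZ), mul(Z, Z)))))
  [5] S(S(add(add(Z, S^4(Z)), add(mul(Z, SSZ), mul(Z, Z)))))

Answer: NO — after 5 steps the term is S(S(add(add(Z, S^4(Z)), add(mul(Z, SSZ), mul(Z, Z))))), not yet normal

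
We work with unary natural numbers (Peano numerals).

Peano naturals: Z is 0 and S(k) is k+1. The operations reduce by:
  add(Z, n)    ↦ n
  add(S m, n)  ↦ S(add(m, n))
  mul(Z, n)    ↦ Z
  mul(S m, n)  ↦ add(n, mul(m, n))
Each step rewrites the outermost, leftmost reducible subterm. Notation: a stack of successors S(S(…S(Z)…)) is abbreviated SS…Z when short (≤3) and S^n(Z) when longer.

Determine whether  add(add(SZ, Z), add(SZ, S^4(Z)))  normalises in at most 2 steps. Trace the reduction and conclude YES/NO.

Answer: NO — after 2 steps the term is S(add(add(Z, Z), add(SZ, S^4(Z)))), not yet normal

Derivation:
  start: add(add(SZ, Z), add(SZ, S^4(Z)))
  step 1: add(S(add(Z, Z)), add(SZ, S^4(Z)))
  step 2: S(add(add(Z, Z), add(SZ, S^4(Z))))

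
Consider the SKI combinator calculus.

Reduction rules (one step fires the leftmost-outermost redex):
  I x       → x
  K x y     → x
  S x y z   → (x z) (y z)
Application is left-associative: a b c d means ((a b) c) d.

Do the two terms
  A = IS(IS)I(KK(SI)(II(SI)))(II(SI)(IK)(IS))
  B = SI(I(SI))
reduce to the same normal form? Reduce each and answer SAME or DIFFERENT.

Term A:
  start: IS(IS)I(KK(SI)(II(SI)))(II(SI)(IK)(IS))
  →1  S(IS)I(KK(SI)(II(SI)))(II(SI)(IK)(IS))
  →2  IS(KK(SI)(II(SI)))(I(KK(SI)(II(SI))))(II(SI)(IK)(IS))
  →3  S(KK(SI)(II(SI)))(I(KK(SI)(II(SI))))(II(SI)(IK)(IS))
  →4  KK(SI)(II(SI))(II(SI)(IK)(IS))(I(KK(SI)(II(SI)))(II(SI)(IK)(IS)))
  →5  K(II(SI))(II(SI)(IK)(IS))(I(KK(SI)(II(SI)))(II(SI)(IK)(IS)))
  →6  II(SI)(I(KK(SI)(II(SI)))(II(SI)(IK)(IS)))
  →7  I(SI)(I(KK(SI)(II(SI)))(II(SI)(IK)(IS)))
  →8  SI(I(KK(SI)(II(SI)))(II(SI)(IK)(IS)))
  →9  SI(KK(SI)(II(SI))(II(SI)(IK)(IS)))
  →10  SI(K(II(SI))(II(SI)(IK)(IS)))
  →11  SI(II(SI))
  →12  SI(I(SI))
  →13  SI(SI)

Term B:
  start: SI(I(SI))
  →1  SI(SI)

Answer: SAME — A ⇓ SI(SI), B ⇓ SI(SI)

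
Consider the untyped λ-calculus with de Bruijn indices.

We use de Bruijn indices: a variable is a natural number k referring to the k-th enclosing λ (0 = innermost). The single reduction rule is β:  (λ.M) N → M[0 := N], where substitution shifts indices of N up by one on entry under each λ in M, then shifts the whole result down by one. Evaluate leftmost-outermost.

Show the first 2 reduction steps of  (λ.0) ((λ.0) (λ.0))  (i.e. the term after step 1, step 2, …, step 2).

Answer: after 2 steps: λ.0

Reduction:
  start: (λ.0) ((λ.0) (λ.0))
  →1  (λ.0) (λ.0)
  →2  λ.0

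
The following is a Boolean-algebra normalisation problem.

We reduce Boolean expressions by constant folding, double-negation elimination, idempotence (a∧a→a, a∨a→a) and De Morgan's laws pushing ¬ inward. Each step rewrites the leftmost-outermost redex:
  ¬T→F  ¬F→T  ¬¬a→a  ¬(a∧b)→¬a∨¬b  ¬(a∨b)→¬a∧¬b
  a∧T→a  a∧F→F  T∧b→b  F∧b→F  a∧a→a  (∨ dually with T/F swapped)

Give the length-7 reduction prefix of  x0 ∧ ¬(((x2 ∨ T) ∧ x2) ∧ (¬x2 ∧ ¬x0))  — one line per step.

Answer: after 7 steps: x0 ∧ (¬x2 ∨ (¬¬x2 ∨ ¬¬x0))

Derivation:
  start: x0 ∧ ¬(((x2 ∨ T) ∧ x2) ∧ (¬x2 ∧ ¬x0))
  step 1: x0 ∧ (¬((x2 ∨ T) ∧ x2) ∨ ¬(¬x2 ∧ ¬x0))
  step 2: x0 ∧ ((¬(x2 ∨ T) ∨ ¬x2) ∨ ¬(¬x2 ∧ ¬x0))
  step 3: x0 ∧ (((¬x2 ∧ ¬T) ∨ ¬x2) ∨ ¬(¬x2 ∧ ¬x0))
  step 4: x0 ∧ (((¬x2 ∧ F) ∨ ¬x2) ∨ ¬(¬x2 ∧ ¬x0))
  step 5: x0 ∧ ((F ∨ ¬x2) ∨ ¬(¬x2 ∧ ¬x0))
  step 6: x0 ∧ (¬x2 ∨ ¬(¬x2 ∧ ¬x0))
  step 7: x0 ∧ (¬x2 ∨ (¬¬x2 ∨ ¬¬x0))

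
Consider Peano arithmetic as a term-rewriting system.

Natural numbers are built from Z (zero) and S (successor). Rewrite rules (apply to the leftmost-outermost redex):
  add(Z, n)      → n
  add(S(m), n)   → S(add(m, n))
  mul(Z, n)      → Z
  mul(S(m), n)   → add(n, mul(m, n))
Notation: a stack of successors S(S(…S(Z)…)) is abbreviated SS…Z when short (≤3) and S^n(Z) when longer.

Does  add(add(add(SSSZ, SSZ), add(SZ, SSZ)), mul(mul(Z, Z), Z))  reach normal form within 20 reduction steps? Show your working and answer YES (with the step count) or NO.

  start: add(add(add(SSSZ, SSZ), add(SZ, SSZ)), mul(mul(Z, Z), Z))
  [1] add(add(S(add(SSZ, SSZ)), add(SZ, SSZ)), mul(mul(Z, Z), Z))
  [2] add(S(add(add(SSZ, SSZ), add(SZ, SSZ))), mul(mul(Z, Z), Z))
  [3] S(add(add(add(SSZ, SSZ), add(SZ, SSZ)), mul(mul(Z, Z), Z)))
  [4] S(add(add(S(add(SZ, SSZ)), add(SZ, SSZ)), mul(mul(Z, Z), Z)))
  [5] S(add(S(add(add(SZ, SSZ), add(SZ, SSZ))), mul(mul(Z, Z), Z)))
  [6] S(S(add(add(add(SZ, SSZ), add(SZ, SSZ)), mul(mul(Z, Z), Z))))
  [7] S(S(add(add(S(add(Z, SSZ)), add(SZ, SSZ)), mul(mul(Z, Z), Z))))
  [8] S(S(add(S(add(add(Z, SSZ), add(SZ, SSZ))), mul(mul(Z, Z), Z))))
  [9] S(S(S(add(add(add(Z, SSZ), add(SZ, SSZ)), mul(mul(Z, Z), Z)))))
  [10] S(S(S(add(add(SSZ, add(SZ, SSZ)), mul(mul(Z, Z), Z)))))
  [11] S(S(S(add(S(add(SZ, add(SZ, SSZ))), mul(mul(Z, Z), Z)))))
  [12] S(S(S(S(add(add(SZ, add(SZ, SSZ)), mul(mul(Z, Z), Z))))))
  [13] S(S(S(S(add(S(add(Z, add(SZ, SSZ))), mul(mul(Z, Z), Z))))))
  [14] S(S(S(S(S(add(add(Z, add(SZ, SSZ)), mul(mul(Z, Z), Z)))))))
  [15] S(S(S(S(S(add(add(SZ, SSZ), mul(mul(Z, Z), Z)))))))
  [16] S(S(S(S(S(add(S(add(Z, SSZ)), mul(mul(Z, Z), Z)))))))
  [17] S(S(S(S(S(S(add(add(Z, SSZ), mul(mul(Z, Z), Z))))))))
  [18] S(S(S(S(S(S(add(SSZ, mul(mul(Z, Z), Z))))))))
  [19] S(S(S(S(S(S(S(add(SZ, mul(mul(Z, Z), Z)))))))))
  [20] S(S(S(S(S(S(S(S(add(Z, mul(mul(Z, Z), Z))))))))))

Answer: NO — after 20 steps the term is S(S(S(S(S(S(S(S(add(Z, mul(mul(Z, Z), Z)))))))))), not yet normal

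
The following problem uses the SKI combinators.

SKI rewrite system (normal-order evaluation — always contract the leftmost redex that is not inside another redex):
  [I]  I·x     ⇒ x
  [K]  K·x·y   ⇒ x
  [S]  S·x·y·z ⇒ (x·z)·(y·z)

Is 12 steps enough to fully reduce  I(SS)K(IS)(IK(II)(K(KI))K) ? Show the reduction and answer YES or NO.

  start: I(SS)K(IS)(IK(II)(K(KI))K)
  →1  SSK(IS)(IK(II)(K(KI))K)
  →2  S(IS)(K(IS))(IK(II)(K(KI))K)
  →3  IS(IK(II)(K(KI))K)(K(IS)(IK(II)(K(KI))K))
  →4  S(IK(II)(K(KI))K)(K(IS)(IK(II)(K(KI))K))
  →5  S(K(II)(K(KI))K)(K(IS)(IK(II)(K(KI))K))
  →6  S(IIK)(K(IS)(IK(II)(K(KI))K))
  →7  S(IK)(K(IS)(IK(II)(K(KI))K))
  →8  SK(K(IS)(IK(II)(K(KI))K))
  →9  SK(IS)
  →10  SKS

Answer: YES — reaches normal form SKS in 10 ≤ 12 steps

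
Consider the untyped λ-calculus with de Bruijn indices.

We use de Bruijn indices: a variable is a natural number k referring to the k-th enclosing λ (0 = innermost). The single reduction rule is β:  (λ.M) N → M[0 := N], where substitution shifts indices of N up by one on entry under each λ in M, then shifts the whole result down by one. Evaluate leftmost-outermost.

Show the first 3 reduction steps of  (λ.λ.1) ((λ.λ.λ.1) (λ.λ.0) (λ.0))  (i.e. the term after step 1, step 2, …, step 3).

Answer: after 3 steps: λ.λ.λ.0

Derivation:
  start: (λ.λ.1) ((λ.λ.λ.1) (λ.λ.0) (λ.0))
  [1] λ.(λ.λ.λ.1) (λ.λ.0) (λ.0)
  [2] λ.(λ.λ.1) (λ.0)
  [3] λ.λ.λ.0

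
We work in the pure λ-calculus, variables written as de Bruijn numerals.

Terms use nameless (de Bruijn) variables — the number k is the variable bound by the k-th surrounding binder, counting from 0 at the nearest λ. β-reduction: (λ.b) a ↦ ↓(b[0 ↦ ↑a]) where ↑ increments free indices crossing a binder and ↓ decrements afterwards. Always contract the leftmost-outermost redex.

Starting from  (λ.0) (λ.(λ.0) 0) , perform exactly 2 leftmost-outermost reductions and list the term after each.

  start: (λ.0) (λ.(λ.0) 0)
  [1] λ.(λ.0) 0
  [2] λ.0

Answer: after 2 steps: λ.0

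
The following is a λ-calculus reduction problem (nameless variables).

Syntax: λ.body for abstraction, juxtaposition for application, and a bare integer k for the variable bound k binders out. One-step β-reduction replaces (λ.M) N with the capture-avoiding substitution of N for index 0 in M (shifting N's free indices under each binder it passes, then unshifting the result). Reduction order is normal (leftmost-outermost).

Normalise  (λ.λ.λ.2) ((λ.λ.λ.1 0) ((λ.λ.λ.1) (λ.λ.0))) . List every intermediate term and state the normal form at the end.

  start: (λ.λ.λ.2) ((λ.λ.λ.1 0) ((λ.λ.λ.1) (λ.λ.0)))
  →1  λ.λ.(λ.λ.λ.1 0) ((λ.λ.λ.1) (λ.λ.0))
  →2  λ.λ.λ.λ.1 0

Answer: normal form = λ.λ.λ.λ.1 0  (in 2 steps)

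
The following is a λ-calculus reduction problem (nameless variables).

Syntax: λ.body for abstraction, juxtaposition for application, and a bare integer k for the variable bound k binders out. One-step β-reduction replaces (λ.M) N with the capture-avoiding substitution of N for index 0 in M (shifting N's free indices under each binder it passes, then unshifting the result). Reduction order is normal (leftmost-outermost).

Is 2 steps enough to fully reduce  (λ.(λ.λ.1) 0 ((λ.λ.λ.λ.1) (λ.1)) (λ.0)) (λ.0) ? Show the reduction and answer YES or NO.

  start: (λ.(λ.λ.1) 0 ((λ.λ.λ.λ.1) (λ.1)) (λ.0)) (λ.0)
  step 1: (λ.λ.1) (λ.0) ((λ.λ.λ.λ.1) (λ.λ.0)) (λ.0)
  step 2: (λ.λ.0) ((λ.λ.λ.λ.1) (λ.λ.0)) (λ.0)

Answer: NO — after 2 steps the term is (λ.λ.0) ((λ.λ.λ.λ.1) (λ.λ.0)) (λ.0), not yet normal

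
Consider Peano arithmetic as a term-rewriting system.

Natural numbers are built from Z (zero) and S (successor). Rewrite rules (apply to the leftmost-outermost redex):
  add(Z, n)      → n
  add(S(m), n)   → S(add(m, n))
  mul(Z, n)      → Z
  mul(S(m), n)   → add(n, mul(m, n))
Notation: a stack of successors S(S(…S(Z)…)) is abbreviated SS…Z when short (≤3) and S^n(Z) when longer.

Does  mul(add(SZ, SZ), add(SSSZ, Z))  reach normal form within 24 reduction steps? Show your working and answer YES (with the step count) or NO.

Answer: YES — reaches normal form S^6(Z) in 21 ≤ 24 steps

Working:
  start: mul(add(SZ, SZ), add(SSSZ, Z))
  [1] mul(S(add(Z, SZ)), add(SSSZ, Z))
  [2] add(add(SSSZ, Z), mul(add(Z, SZ), add(SSSZ, Z)))
  [3] add(S(add(SSZ, Z)), mul(add(Z, SZ), add(SSSZ, Z)))
  [4] S(add(add(SSZ, Z), mul(add(Z, SZ), add(SSSZ, Z))))
  [5] S(add(S(add(SZ, Z)), mul(add(Z, SZ), add(SSSZ, Z))))
  [6] S(S(add(add(SZ, Z), mul(add(Z, SZ), add(SSSZ, Z)))))
  [7] S(S(add(S(add(Z, Z)), mul(add(Z, SZ), add(SSSZ, Z)))))
  [8] S(S(S(add(add(Z, Z), mul(add(Z, SZ), add(SSSZ, Z))))))
  [9] S(S(S(add(Z, mul(add(Z, SZ), add(SSSZ, Z))))))
  [10] S(S(S(mul(add(Z, SZ), add(SSSZ, Z)))))
  [11] S(S(S(mul(SZ, add(SSSZ, Z)))))
  [12] S(S(S(add(add(SSSZ, Z), mul(Z, add(SSSZ, Z))))))
  [13] S(S(S(add(S(add(SSZ, Z)), mul(Z, add(SSSZ, Z))))))
  [14] S(S(S(S(add(add(SSZ, Z), mul(Z, add(SSSZ, Z)))))))
  [15] S(S(S(S(add(S(add(SZ, Z)), mul(Z, add(SSSZ, Z)))))))
  [16] S(S(S(S(S(add(add(SZ, Z), mul(Z, add(SSSZ, Z))))))))
  [17] S(S(S(S(S(add(S(add(Z, Z)), mul(Z, add(SSSZ, Z))))))))
  [18] S(S(S(S(S(S(add(add(Z, Z), mul(Z, add(SSSZ, Z)))))))))
  [19] S(S(S(S(S(S(add(Z, mul(Z, add(SSSZ, Z)))))))))
  [20] S(S(S(S(S(S(mul(Z, add(SSSZ, Z))))))))
  [21] S^6(Z)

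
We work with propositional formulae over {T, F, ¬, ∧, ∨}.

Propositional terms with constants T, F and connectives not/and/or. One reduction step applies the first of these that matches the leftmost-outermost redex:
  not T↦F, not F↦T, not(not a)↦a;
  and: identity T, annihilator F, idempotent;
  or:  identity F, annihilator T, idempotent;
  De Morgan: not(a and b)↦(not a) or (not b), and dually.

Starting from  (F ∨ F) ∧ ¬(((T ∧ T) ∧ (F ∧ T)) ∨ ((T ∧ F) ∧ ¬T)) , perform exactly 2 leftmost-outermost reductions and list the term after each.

  start: (F ∨ F) ∧ ¬(((T ∧ T) ∧ (F ∧ T)) ∨ ((T ∧ F) ∧ ¬T))
  step 1: F ∧ ¬(((T ∧ T) ∧ (F ∧ T)) ∨ ((T ∧ F) ∧ ¬T))
  step 2: F

Answer: after 2 steps: F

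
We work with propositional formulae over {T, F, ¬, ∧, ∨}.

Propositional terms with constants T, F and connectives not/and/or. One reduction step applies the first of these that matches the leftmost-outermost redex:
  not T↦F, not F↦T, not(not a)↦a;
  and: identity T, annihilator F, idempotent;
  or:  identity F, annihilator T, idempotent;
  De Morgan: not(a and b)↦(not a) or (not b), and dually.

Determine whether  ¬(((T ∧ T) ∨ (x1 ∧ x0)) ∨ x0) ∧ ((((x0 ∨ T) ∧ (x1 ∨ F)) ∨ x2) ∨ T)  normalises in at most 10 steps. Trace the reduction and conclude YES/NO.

  start: ¬(((T ∧ T) ∨ (x1 ∧ x0)) ∨ x0) ∧ ((((x0 ∨ T) ∧ (x1 ∨ F)) ∨ x2) ∨ T)
  [1] (¬((T ∧ T) ∨ (x1 ∧ x0)) ∧ ¬x0) ∧ ((((x0 ∨ T) ∧ (x1 ∨ F)) ∨ x2) ∨ T)
  [2] ((¬(T ∧ T) ∧ ¬(x1 ∧ x0)) ∧ ¬x0) ∧ ((((x0 ∨ T) ∧ (x1 ∨ F)) ∨ x2) ∨ T)
  [3] (((¬T ∨ ¬T) ∧ ¬(x1 ∧ x0)) ∧ ¬x0) ∧ ((((x0 ∨ T) ∧ (x1 ∨ F)) ∨ x2) ∨ T)
  [4] ((¬T ∧ ¬(x1 ∧ x0)) ∧ ¬x0) ∧ ((((x0 ∨ T) ∧ (x1 ∨ F)) ∨ x2) ∨ T)
  [5] ((F ∧ ¬(x1 ∧ x0)) ∧ ¬x0) ∧ ((((x0 ∨ T) ∧ (x1 ∨ F)) ∨ x2) ∨ T)
  [6] (F ∧ ¬x0) ∧ ((((x0 ∨ T) ∧ (x1 ∨ F)) ∨ x2) ∨ T)
  [7] F ∧ ((((x0 ∨ T) ∧ (x1 ∨ F)) ∨ x2) ∨ T)
  [8] F

Answer: YES — reaches normal form F in 8 ≤ 10 steps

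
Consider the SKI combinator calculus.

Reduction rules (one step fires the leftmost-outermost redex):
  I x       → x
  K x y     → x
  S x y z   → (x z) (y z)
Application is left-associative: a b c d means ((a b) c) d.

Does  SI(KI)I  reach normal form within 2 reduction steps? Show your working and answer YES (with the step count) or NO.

Answer: NO — after 2 steps the term is I(KII), not yet normal

Working:
  start: SI(KI)I
  [1] II(KII)
  [2] I(KII)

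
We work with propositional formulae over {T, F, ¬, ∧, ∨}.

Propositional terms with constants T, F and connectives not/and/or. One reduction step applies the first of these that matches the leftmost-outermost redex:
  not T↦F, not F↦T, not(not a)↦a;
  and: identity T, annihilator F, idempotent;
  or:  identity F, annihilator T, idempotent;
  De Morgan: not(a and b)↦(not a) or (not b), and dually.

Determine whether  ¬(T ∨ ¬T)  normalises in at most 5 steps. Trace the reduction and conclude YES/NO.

Answer: YES — reaches normal form F in 3 ≤ 5 steps

Working:
  start: ¬(T ∨ ¬T)
  [1] ¬T ∧ ¬¬T
  [2] F ∧ ¬¬T
  [3] F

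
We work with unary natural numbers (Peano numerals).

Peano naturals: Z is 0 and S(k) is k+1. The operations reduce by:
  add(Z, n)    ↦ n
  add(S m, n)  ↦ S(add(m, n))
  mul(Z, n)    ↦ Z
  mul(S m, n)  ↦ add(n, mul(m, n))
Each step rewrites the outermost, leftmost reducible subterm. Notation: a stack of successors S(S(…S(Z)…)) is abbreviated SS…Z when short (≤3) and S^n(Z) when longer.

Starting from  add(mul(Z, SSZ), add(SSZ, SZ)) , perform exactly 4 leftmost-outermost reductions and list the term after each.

  start: add(mul(Z, SSZ), add(SSZ, SZ))
  step 1: add(Z, add(SSZ, SZ))
  step 2: add(SSZ, SZ)
  step 3: S(add(SZ, SZ))
  step 4: S(S(add(Z, SZ)))

Answer: after 4 steps: S(S(add(Z, SZ)))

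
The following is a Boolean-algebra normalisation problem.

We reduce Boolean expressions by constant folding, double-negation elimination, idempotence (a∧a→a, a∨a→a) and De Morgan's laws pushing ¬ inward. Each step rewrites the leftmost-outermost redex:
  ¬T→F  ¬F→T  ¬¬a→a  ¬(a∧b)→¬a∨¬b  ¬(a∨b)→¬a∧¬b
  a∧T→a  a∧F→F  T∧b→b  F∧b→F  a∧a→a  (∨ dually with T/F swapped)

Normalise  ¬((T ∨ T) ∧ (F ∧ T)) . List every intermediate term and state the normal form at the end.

Answer: normal form = T  (in 8 steps)

Working:
  start: ¬((T ∨ T) ∧ (F ∧ T))
  →1  ¬(T ∨ T) ∨ ¬(F ∧ T)
  →2  (¬T ∧ ¬T) ∨ ¬(F ∧ T)
  →3  ¬T ∨ ¬(F ∧ T)
  →4  F ∨ ¬(F ∧ T)
  →5  ¬(F ∧ T)
  →6  ¬F ∨ ¬T
  →7  T ∨ ¬T
  →8  T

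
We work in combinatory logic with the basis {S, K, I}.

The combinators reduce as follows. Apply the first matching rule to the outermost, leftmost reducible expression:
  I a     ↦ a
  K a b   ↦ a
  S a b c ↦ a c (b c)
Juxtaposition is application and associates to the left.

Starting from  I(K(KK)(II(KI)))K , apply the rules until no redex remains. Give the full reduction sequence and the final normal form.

  start: I(K(KK)(II(KI)))K
  →1  K(KK)(II(KI))K
  →2  KKK
  →3  K

Answer: normal form = K  (in 3 steps)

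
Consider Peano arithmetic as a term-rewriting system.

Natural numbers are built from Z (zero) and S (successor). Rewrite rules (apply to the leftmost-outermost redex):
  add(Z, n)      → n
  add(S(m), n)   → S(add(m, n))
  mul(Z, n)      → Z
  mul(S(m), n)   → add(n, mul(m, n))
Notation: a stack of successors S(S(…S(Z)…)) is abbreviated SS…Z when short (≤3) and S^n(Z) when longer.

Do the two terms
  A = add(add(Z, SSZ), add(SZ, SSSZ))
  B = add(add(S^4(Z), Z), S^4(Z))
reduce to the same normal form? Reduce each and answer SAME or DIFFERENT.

Answer: DIFFERENT — A ⇓ S^6(Z), B ⇓ S^8(Z)

Reduction:
Term A:
  start: add(add(Z, SSZ), add(SZ, SSSZ))
  [1] add(SSZ, add(SZ, SSSZ))
  [2] S(add(SZ, add(SZ, SSSZ)))
  [3] S(S(add(Z, add(SZ, SSSZ))))
  [4] S(S(add(SZ, SSSZ)))
  [5] S(S(S(add(Z, SSSZ))))
  [6] S^6(Z)

Term B:
  start: add(add(S^4(Z), Z), S^4(Z))
  [1] add(S(add(SSSZ, Z)), S^4(Z))
  [2] S(add(add(SSSZ, Z), S^4(Z)))
  [3] S(add(S(add(SSZ, Z)), S^4(Z)))
  [4] S(S(add(add(SSZ, Z), S^4(Z))))
  [5] S(S(add(S(add(SZ, Z)), S^4(Z))))
  [6] S(S(S(add(add(SZ, Z), S^4(Z)))))
  [7] S(S(S(add(S(add(Z, Z)), S^4(Z)))))
  [8] S(S(S(S(add(add(Z, Z), S^4(Z))))))
  [9] S(S(S(S(add(Z, S^4(Z))))))
  [10] S^8(Z)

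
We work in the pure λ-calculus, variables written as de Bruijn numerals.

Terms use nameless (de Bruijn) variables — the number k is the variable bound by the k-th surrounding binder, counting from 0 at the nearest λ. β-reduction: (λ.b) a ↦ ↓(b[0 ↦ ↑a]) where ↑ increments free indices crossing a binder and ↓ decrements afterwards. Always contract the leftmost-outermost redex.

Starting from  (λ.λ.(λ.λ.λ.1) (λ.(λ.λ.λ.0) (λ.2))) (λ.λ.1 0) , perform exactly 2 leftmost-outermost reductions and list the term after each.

  start: (λ.λ.(λ.λ.λ.1) (λ.(λ.λ.λ.0) (λ.2))) (λ.λ.1 0)
  [1] λ.(λ.λ.λ.1) (λ.(λ.λ.λ.0) (λ.2))
  [2] λ.λ.λ.1

Answer: after 2 steps: λ.λ.λ.1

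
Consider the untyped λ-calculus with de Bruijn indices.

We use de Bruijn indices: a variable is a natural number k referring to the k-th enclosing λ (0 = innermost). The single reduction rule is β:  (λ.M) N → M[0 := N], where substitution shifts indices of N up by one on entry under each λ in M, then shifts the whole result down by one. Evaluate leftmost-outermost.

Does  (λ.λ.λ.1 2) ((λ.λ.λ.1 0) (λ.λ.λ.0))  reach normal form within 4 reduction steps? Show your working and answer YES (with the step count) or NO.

  start: (λ.λ.λ.1 2) ((λ.λ.λ.1 0) (λ.λ.λ.0))
  [1] λ.λ.1 ((λ.λ.λ.1 0) (λ.λ.λ.0))
  [2] λ.λ.1 (λ.λ.1 0)

Answer: YES — reaches normal form λ.λ.1 (λ.λ.1 0) in 2 ≤ 4 steps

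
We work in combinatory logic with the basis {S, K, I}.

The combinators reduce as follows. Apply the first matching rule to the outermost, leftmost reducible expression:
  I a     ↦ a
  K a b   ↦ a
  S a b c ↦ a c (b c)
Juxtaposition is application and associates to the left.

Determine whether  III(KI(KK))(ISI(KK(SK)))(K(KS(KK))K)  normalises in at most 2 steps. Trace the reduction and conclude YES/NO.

Answer: NO — after 2 steps the term is I(KI(KK))(ISI(KK(SK)))(K(KS(KK))K), not yet normal

Working:
  start: III(KI(KK))(ISI(KK(SK)))(K(KS(KK))K)
  [1] II(KI(KK))(ISI(KK(SK)))(K(KS(KK))K)
  [2] I(KI(KK))(ISI(KK(SK)))(K(KS(KK))K)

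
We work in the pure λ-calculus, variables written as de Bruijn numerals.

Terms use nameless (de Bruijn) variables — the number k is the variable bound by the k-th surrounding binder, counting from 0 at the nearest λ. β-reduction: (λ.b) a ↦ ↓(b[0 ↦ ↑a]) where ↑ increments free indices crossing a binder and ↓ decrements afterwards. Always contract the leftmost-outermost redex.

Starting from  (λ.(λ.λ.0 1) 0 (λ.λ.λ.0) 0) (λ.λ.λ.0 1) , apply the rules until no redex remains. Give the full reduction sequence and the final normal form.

Answer: normal form = λ.0  (in 5 steps)

Working:
  start: (λ.(λ.λ.0 1) 0 (λ.λ.λ.0) 0) (λ.λ.λ.0 1)
  [1] (λ.λ.0 1) (λ.λ.λ.0 1) (λ.λ.λ.0) (λ.λ.λ.0 1)
  [2] (λ.0 (λ.λ.λ.0 1)) (λ.λ.λ.0) (λ.λ.λ.0 1)
  [3] (λ.λ.λ.0) (λ.λ.λ.0 1) (λ.λ.λ.0 1)
  [4] (λ.λ.0) (λ.λ.λ.0 1)
  [5] λ.0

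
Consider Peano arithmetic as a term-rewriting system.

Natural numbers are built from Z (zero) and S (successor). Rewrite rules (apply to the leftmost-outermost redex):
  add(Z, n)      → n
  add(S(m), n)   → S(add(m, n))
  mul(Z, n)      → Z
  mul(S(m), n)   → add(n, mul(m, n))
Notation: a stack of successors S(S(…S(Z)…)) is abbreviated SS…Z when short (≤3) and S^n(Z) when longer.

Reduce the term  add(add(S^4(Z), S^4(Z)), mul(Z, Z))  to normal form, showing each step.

  start: add(add(S^4(Z), S^4(Z)), mul(Z, Z))
  step 1: add(S(add(SSSZ, S^4(Z))), mul(Z, Z))
  step 2: S(add(add(SSSZ, S^4(Z)), mul(Z, Z)))
  step 3: S(add(S(add(SSZ, S^4(Z))), mul(Z, Z)))
  step 4: S(S(add(add(SSZ, S^4(Z)), mul(Z, Z))))
  step 5: S(S(add(S(add(SZ, S^4(Z))), mul(Z, Z))))
  step 6: S(S(S(add(add(SZ, S^4(Z)), mul(Z, Z)))))
  step 7: S(S(S(add(S(add(Z, S^4(Z))), mul(Z, Z)))))
  step 8: S(S(S(S(add(add(Z, S^4(Z)), mul(Z, Z))))))
  step 9: S(S(S(S(add(S^4(Z), mul(Z, Z))))))
  step 10: S(S(S(S(S(add(SSSZ, mul(Z, Z)))))))
  step 11: S(S(S(S(S(S(add(SSZ, mul(Z, Z))))))))
  step 12: S(S(S(S(S(S(S(add(SZ, mul(Z, Z)))))))))
  step 13: S(S(S(S(S(S(S(S(add(Z, mul(Z, Z))))))))))
  step 14: S(S(S(S(S(S(S(S(mul(Z, Z)))))))))
  step 15: S^8(Z)

Answer: normal form = S^8(Z)  (in 15 steps)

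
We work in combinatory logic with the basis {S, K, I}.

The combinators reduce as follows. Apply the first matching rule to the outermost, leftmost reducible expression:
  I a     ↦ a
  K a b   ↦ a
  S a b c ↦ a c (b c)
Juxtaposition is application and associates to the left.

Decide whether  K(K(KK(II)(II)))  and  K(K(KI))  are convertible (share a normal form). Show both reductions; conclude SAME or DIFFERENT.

Answer: SAME — A ⇓ K(K(KI)), B ⇓ K(K(KI))

Working:
Term A:
  start: K(K(KK(II)(II)))
  step 1: K(K(K(II)))
  step 2: K(K(KI))

Term B:
  start: K(K(KI))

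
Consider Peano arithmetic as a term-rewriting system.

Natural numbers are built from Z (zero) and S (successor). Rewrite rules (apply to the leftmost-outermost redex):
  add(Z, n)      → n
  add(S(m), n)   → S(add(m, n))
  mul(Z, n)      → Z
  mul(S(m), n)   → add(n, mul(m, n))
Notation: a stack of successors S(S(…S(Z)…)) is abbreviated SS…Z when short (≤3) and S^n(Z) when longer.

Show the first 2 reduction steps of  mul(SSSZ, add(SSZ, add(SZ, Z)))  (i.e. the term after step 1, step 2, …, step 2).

Answer: after 2 steps: add(S(add(SZ, add(SZ, Z))), mul(SSZ, add(SSZ, add(SZ, Z))))

Derivation:
  start: mul(SSSZ, add(SSZ, add(SZ, Z)))
  step 1: add(add(SSZ, add(SZ, Z)), mul(SSZ, add(SSZ, add(SZ, Z))))
  step 2: add(S(add(SZ, add(SZ, Z))), mul(SSZ, add(SSZ, add(SZ, Z))))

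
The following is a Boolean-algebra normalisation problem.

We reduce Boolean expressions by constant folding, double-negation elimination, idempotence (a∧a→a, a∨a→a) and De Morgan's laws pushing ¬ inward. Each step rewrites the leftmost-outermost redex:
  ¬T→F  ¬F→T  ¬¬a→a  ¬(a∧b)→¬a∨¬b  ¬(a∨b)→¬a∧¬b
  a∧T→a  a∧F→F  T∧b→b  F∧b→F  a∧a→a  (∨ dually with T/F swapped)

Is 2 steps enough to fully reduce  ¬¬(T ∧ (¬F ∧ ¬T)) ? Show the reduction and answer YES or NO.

  start: ¬¬(T ∧ (¬F ∧ ¬T))
  →1  T ∧ (¬F ∧ ¬T)
  →2  ¬F ∧ ¬T

Answer: NO — after 2 steps the term is ¬F ∧ ¬T, not yet normal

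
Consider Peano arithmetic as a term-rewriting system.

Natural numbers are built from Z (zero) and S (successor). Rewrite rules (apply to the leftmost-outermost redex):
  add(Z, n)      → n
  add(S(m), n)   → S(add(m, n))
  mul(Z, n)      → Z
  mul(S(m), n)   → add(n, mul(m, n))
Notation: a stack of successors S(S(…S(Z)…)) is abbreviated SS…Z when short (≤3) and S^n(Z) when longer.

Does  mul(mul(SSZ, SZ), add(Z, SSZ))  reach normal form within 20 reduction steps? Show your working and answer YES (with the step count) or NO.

Answer: YES — reaches normal form S^4(Z) in 18 ≤ 20 steps

Derivation:
  start: mul(mul(SSZ, SZ), add(Z, SSZ))
  →1  mul(add(SZ, mul(SZ, SZ)), add(Z, SSZ))
  →2  mul(S(add(Z, mul(SZ, SZ))), add(Z, SSZ))
  →3  add(add(Z, SSZ), mul(add(Z, mul(SZ, SZ)), add(Z, SSZ)))
  →4  add(SSZ, mul(add(Z, mul(SZ, SZ)), add(Z, SSZ)))
  →5  S(add(SZ, mul(add(Z, mul(SZ, SZ)), add(Z, SSZ))))
  →6  S(S(add(Z, mul(add(Z, mul(SZ, SZ)), add(Z, SSZ)))))
  →7  S(S(mul(add(Z, mul(SZ, SZ)), add(Z, SSZ))))
  →8  S(S(mul(mul(SZ, SZ), add(Z, SSZ))))
  →9  S(S(mul(add(SZ, mul(Z, SZ)), add(Z, SSZ))))
  →10  S(S(mul(S(add(Z, mul(Z, SZ))), add(Z, SSZ))))
  →11  S(S(add(add(Z, SSZ), mul(add(Z, mul(Z, SZ)), add(Z, SSZ)))))
  →12  S(S(add(SSZ, mul(add(Z, mul(Z, SZ)), add(Z, SSZ)))))
  →13  S(S(S(add(SZ, mul(add(Z, mul(Z, SZ)), add(Z, SSZ))))))
  →14  S(S(S(S(add(Z, mul(add(Z, mul(Z, SZ)), add(Z, SSZ)))))))
  →15  S(S(S(S(mul(add(Z, mul(Z, SZ)), add(Z, SSZ))))))
  →16  S(S(S(S(mul(mul(Z, SZ), add(Z, SSZ))))))
  →17  S(S(S(S(mul(Z, add(Z, SSZ))))))
  →18  S^4(Z)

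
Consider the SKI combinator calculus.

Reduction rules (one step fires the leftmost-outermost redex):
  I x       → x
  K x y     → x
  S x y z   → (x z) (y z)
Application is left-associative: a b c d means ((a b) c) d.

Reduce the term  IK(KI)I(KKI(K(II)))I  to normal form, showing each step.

Answer: normal form = I  (in 4 steps)

Working:
  start: IK(KI)I(KKI(K(II)))I
  [1] K(KI)I(KKI(K(II)))I
  [2] KI(KKI(K(II)))I
  [3] II
  [4] I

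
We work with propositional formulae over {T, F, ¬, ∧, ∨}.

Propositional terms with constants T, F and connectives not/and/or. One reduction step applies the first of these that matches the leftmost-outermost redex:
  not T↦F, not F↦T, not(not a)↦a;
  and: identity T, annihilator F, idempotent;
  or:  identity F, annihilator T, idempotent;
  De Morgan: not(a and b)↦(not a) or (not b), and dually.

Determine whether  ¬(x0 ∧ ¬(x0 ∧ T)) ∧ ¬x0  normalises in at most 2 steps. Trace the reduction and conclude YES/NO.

  start: ¬(x0 ∧ ¬(x0 ∧ T)) ∧ ¬x0
  step 1: (¬x0 ∨ ¬¬(x0 ∧ T)) ∧ ¬x0
  step 2: (¬x0 ∨ (x0 ∧ T)) ∧ ¬x0

Answer: NO — after 2 steps the term is (¬x0 ∨ (x0 ∧ T)) ∧ ¬x0, not yet normal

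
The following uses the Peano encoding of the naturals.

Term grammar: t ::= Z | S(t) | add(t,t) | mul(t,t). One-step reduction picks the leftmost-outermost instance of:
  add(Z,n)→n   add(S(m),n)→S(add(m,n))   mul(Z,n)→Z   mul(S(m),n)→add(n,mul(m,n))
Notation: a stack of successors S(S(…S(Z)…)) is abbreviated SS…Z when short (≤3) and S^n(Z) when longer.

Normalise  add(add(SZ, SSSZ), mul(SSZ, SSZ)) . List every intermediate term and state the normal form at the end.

  start: add(add(SZ, SSSZ), mul(SSZ, SSZ))
  [1] add(S(add(Z, SSSZ)), mul(SSZ, SSZ))
  [2] S(add(add(Z, SSSZ), mul(SSZ, SSZ)))
  [3] S(add(SSSZ, mul(SSZ, SSZ)))
  [4] S(S(add(SSZ, mul(SSZ, SSZ))))
  [5] S(S(S(add(SZ, mul(SSZ, SSZ)))))
  [6] S(S(S(S(add(Z, mul(SSZ, SSZ))))))
  [7] S(S(S(S(mul(SSZ, SSZ)))))
  [8] S(S(S(S(add(SSZ, mul(SZ, SSZ))))))
  [9] S(S(S(S(S(add(SZ, mul(SZ, SSZ)))))))
  [10] S(S(S(S(S(S(add(Z, mul(SZ, SSZ))))))))
  [11] S(S(S(S(S(S(mul(SZ, SSZ)))))))
  [12] S(S(S(S(S(S(add(SSZ, mul(Z, SSZ))))))))
  [13] S(S(S(S(S(S(S(add(SZ, mul(Z, SSZ)))))))))
  [14] S(S(S(S(S(S(S(S(add(Z, mul(Z, SSZ))))))))))
  [15] S(S(S(S(S(S(S(S(mul(Z, SSZ)))))))))
  [16] S^8(Z)

Answer: normal form = S^8(Z)  (in 16 steps)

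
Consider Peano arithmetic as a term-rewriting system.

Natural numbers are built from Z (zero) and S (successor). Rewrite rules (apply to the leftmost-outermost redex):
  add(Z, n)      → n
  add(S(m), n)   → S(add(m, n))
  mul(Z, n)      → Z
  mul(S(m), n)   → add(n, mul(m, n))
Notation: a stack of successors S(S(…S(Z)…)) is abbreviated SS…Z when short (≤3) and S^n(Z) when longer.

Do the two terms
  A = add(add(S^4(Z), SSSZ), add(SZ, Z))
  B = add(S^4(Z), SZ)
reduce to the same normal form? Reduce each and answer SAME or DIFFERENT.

Term A:
  start: add(add(S^4(Z), SSSZ), add(SZ, Z))
  →1  add(S(add(SSSZ, SSSZ)), add(SZ, Z))
  →2  S(add(add(SSSZ, SSSZ), add(SZ, Z)))
  →3  S(add(S(add(SSZ, SSSZ)), add(SZ, Z)))
  →4  S(S(add(add(SSZ, SSSZ), add(SZ, Z))))
  →5  S(S(add(S(add(SZ, SSSZ)), add(SZ, Z))))
  →6  S(S(S(add(add(SZ, SSSZ), add(SZ, Z)))))
  →7  S(S(S(add(S(add(Z, SSSZ)), add(SZ, Z)))))
  →8  S(S(S(S(add(add(Z, SSSZ), add(SZ, Z))))))
  →9  S(S(S(S(add(SSSZ, add(SZ, Z))))))
  →10  S(S(S(S(S(add(SSZ, add(SZ, Z)))))))
  →11  S(S(S(S(S(S(add(SZ, add(SZ, Z))))))))
  →12  S(S(S(S(S(S(S(add(Z, add(SZ, Z)))))))))
  →13  S(S(S(S(S(S(S(add(SZ, Z))))))))
  →14  S(S(S(S(S(S(S(S(add(Z, Z)))))))))
  →15  S^8(Z)

Term B:
  start: add(S^4(Z), SZ)
  →1  S(add(SSSZ, SZ))
  →2  S(S(add(SSZ, SZ)))
  →3  S(S(S(add(SZ, SZ))))
  →4  S(S(S(S(add(Z, SZ)))))
  →5  S^5(Z)

Answer: DIFFERENT — A ⇓ S^8(Z), B ⇓ S^5(Z)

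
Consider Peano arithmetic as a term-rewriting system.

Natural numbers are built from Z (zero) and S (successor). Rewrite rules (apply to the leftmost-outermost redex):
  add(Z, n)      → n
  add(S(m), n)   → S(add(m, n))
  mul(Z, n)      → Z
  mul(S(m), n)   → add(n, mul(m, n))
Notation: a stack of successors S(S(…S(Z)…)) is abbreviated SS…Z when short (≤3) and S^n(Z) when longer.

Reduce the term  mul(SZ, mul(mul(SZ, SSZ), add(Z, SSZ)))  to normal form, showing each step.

  start: mul(SZ, mul(mul(SZ, SSZ), add(Z, SSZ)))
  →1  add(mul(mul(SZ, SSZ), add(Z, SSZ)), mul(Z, mul(mul(SZ, SSZ), add(Z, SSZ))))
  →2  add(mul(add(SSZ, mul(Z, SSZ)), add(Z, SSZ)), mul(Z, mul(mul(SZ, SSZ), add(Z, SSZ))))
  →3  add(mul(S(add(SZ, mul(Z, SSZ))), add(Z, SSZ)), mul(Z, mul(mul(SZ, SSZ), add(Z, SSZ))))
  →4  add(add(add(Z, SSZ), mul(add(SZ, mul(Z, SSZ)), add(Z, SSZ))), mul(Z, mul(mul(SZ, SSZ), add(Z, SSZ))))
  →5  add(add(SSZ, mul(add(SZ, mul(Z, SSZ)), add(Z, SSZ))), mul(Z, mul(mul(SZ, SSZ), add(Z, SSZ))))
  →6  add(S(add(SZ, mul(add(SZ, mul(Z, SSZ)), add(Z, SSZ)))), mul(Z, mul(mul(SZ, SSZ), add(Z, SSZ))))
  →7  S(add(add(SZ, mul(add(SZ, mul(Z, SSZ)), add(Z, SSZ))), mul(Z, mul(mul(SZ, SSZ), add(Z, SSZ)))))
  →8  S(add(S(add(Z, mul(add(SZ, mul(Z, SSZ)), add(Z, SSZ)))), mul(Z, mul(mul(SZ, SSZ), add(Z, SSZ)))))
  →9  S(S(add(add(Z, mul(add(SZ, mul(Z, SSZ)), add(Z, SSZ))), mul(Z, mul(mul(SZ, SSZ), add(Z, SSZ))))))
  →10  S(S(add(mul(add(SZ, mul(Z, SSZ)), add(Z, SSZ)), mul(Z, mul(mul(SZ, SSZ), add(Z, SSZ))))))
  →11  S(S(add(mul(S(add(Z, mul(Z, SSZ))), add(Z, SSZ)), mul(Z, mul(mul(SZ, SSZ), add(Z, SSZ))))))
  →12  S(S(add(add(add(Z, SSZ), mul(add(Z, mul(Z, SSZ)), add(Z, SSZ))), mul(Z, mul(mul(SZ, SSZ), add(Z, SSZ))))))
  →13  S(S(add(add(SSZ, mul(add(Z, mul(Z, SSZ)), add(Z, SSZ))), mul(Z, mul(mul(SZ, SSZ), add(Z, SSZ))))))
  →14  S(S(add(S(add(SZ, mul(add(Z, mul(Z, SSZ)), add(Z, SSZ)))), mul(Z, mul(mul(SZ, SSZ), add(Z, SSZ))))))
  →15  S(S(S(add(add(SZ, mul(add(Z, mul(Z, SSZ)), add(Z, SSZ))), mul(Z, mul(mul(SZ, SSZ), add(Z, SSZ)))))))
  →16  S(S(S(add(S(add(Z, mul(add(Z, mul(Z, SSZ)), add(Z, SSZ)))), mul(Z, mul(mul(SZ, SSZ), add(Z, SSZ)))))))
  →17  S(S(S(S(add(add(Z, mul(add(Z, mul(Z, SSZ)), add(Z, SSZ))), mul(Z, mul(mul(SZ, SSZ), add(Z, SSZ))))))))
  →18  S(S(S(S(add(mul(add(Z, mul(Z, SSZ)), add(Z, SSZ)), mul(Z, mul(mul(SZ, SSZ), add(Z, SSZ))))))))
  →19  S(S(S(S(add(mul(mul(Z, SSZ), add(Z, SSZ)), mul(Z, mul(mul(SZ, SSZ), add(Z, SSZ))))))))
  →20  S(S(S(S(add(mul(Z, add(Z, SSZ)), mul(Z, mul(mul(SZ, SSZ), add(Z, SSZ))))))))
  →21  S(S(S(S(add(Z, mul(Z, mul(mul(SZ, SSZ), add(Z, SSZ))))))))
  →22  S(S(S(S(mul(Z, mul(mul(SZ, SSZ), add(Z, SSZ)))))))
  →23  S^4(Z)

Answer: normal form = S^4(Z)  (in 23 steps)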